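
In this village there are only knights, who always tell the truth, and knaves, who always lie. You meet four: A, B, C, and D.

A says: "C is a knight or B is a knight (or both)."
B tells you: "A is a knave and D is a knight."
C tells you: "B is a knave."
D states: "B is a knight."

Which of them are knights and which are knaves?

A: knight, B: knave, C: knight, D: knave

Consider A. Suppose A is a knave.
Then no assignment of the remaining roles makes every statement match its speaker's type — contradiction.
So A is a knight.
With that fixed, B's statement is false, so B is a knave.
With that fixed, C's statement is true, so C is a knight.
With that fixed, D's statement is false, so D is a knave.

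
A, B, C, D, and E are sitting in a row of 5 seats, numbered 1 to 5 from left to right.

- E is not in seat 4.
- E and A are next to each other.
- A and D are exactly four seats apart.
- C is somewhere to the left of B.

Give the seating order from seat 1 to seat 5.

From clue 1: E is in {1,2,3,5}.
From clues 1–2: A is in {1,2,3,4}.
From clues 1–3: A → seat 1, E → seat 2, D → seat 5.
From clues 1–4: C → seat 3, B → seat 4.

A, E, C, B, D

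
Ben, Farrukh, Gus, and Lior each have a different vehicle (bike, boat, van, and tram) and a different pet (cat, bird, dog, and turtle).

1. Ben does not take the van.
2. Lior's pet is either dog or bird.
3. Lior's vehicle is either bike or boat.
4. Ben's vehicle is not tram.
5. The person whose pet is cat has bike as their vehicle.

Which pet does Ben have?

cat

With clues 1–5, bird, dog, and turtle are impossible for Ben's pet.
That leaves cat.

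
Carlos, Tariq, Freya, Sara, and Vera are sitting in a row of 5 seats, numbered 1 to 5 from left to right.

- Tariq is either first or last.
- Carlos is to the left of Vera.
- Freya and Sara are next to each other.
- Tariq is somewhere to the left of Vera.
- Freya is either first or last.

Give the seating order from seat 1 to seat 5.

Tariq, Carlos, Vera, Sara, Freya

From clue 1: Tariq is in {1,5}.
From clues 1–4: Tariq → seat 1.
From clues 1–5: Carlos → seat 2, Vera → seat 3, Sara → seat 4, Freya → seat 5.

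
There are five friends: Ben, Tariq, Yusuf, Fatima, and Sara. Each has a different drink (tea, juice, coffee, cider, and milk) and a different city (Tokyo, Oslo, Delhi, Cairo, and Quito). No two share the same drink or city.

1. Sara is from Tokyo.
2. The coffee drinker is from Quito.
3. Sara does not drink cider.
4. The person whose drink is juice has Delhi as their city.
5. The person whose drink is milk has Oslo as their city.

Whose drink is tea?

Sara

With clues 1–5, Ben, Fatima, Tariq, and Yusuf are impossible for the one with drink tea.
That leaves Sara.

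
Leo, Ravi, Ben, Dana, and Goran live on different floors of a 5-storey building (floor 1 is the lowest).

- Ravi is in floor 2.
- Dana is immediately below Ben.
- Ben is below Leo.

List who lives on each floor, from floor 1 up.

From clue 1: Ravi → floor 2.
From clues 1–2: Ben is in {4,5}.
From clues 1–3: Goran → floor 1, Dana → floor 3, Ben → floor 4, Leo → floor 5.

Goran, Ravi, Dana, Ben, Leo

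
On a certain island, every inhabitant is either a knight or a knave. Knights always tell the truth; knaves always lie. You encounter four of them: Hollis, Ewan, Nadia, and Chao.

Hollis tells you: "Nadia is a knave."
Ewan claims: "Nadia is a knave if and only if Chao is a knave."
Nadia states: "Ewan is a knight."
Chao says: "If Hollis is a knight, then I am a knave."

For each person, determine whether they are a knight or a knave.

Hollis: knave, Ewan: knight, Nadia: knight, Chao: knight

Consider Hollis. Suppose Hollis is a knight.
Then whichever role Chao has, Chao's statement has the wrong truth value — contradiction.
So Hollis is a knave.
With that fixed, Chao's statement is true, so Chao is a knight.
Consider Ewan. Suppose Ewan is a knave.
Then no assignment of the remaining roles makes every statement match its speaker's type — contradiction.
So Ewan is a knight.
With that fixed, Nadia's statement is true, so Nadia is a knight.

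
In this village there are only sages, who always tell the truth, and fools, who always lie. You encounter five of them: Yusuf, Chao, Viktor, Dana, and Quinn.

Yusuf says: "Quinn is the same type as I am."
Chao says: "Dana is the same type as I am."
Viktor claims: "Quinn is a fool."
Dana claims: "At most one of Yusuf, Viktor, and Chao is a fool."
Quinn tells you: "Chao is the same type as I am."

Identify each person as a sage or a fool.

Consider Yusuf. Suppose Yusuf is a fool.
Then no assignment of the remaining roles makes every statement match its speaker's type — contradiction.
So Yusuf is a sage.
Consider Chao. Suppose Chao is a fool.
Then whichever role Quinn has, Quinn's statement has the wrong truth value — contradiction.
So Chao is a sage.
With that fixed, Dana's statement is true, so Dana is a sage.
Consider Viktor. Suppose Viktor is a sage.
Then no assignment of the remaining roles makes every statement match its speaker's type — contradiction.
So Viktor is a fool.
Consider Quinn. Suppose Quinn is a fool.
Then Yusuf's statement comes out false, contradicting Yusuf being a sage.
So Quinn is a sage.

Yusuf: sage, Chao: sage, Viktor: fool, Dana: sage, Quinn: sage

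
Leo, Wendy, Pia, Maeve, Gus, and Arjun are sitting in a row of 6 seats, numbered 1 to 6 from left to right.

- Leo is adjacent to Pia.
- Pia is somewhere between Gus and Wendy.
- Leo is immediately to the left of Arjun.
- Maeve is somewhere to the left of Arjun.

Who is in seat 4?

Leo

With clues 1–3, Gus, Maeve, Pia, and Wendy are ruled out for seat 4.
With clues 1–4, Arjun is ruled out for seat 4.
So seat 4 is Leo.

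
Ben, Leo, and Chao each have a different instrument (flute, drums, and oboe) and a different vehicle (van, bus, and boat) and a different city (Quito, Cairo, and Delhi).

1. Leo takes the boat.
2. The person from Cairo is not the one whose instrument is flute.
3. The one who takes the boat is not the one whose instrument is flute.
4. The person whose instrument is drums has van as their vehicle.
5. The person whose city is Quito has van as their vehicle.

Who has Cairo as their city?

Leo

With clues 1–5, Ben and Chao are impossible for the one with city Cairo.
That leaves Leo.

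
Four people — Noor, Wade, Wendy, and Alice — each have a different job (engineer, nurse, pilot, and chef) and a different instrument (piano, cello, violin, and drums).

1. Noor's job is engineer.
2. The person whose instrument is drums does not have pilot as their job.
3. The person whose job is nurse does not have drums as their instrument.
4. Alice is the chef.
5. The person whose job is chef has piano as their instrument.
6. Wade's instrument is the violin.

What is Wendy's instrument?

cello

With clues 1–4, drums is impossible for Wendy's instrument.
With clues 1–5, piano is impossible for Wendy's instrument.
With clues 1–6, violin is impossible for Wendy's instrument.
That leaves cello.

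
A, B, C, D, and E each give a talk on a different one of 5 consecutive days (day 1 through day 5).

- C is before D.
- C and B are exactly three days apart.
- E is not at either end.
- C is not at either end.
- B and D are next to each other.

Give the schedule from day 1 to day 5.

From clue 1: C is in {1,2,3,4}.
From clues 1–2: B is in {1,4,5}.
From clues 1–4: B is in {1,5}.
From clues 1–5: A → day 1, C → day 2, E → day 3, D → day 4, B → day 5.

A, C, E, D, B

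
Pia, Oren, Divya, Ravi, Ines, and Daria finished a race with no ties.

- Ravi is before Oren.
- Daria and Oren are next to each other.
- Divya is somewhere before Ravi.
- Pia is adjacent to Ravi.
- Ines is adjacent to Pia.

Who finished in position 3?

Pia

With clues 1–4, Daria, Divya, Ines, and Oren are ruled out for place 3.
With clues 1–5, Ravi is ruled out for place 3.
So place 3 is Pia.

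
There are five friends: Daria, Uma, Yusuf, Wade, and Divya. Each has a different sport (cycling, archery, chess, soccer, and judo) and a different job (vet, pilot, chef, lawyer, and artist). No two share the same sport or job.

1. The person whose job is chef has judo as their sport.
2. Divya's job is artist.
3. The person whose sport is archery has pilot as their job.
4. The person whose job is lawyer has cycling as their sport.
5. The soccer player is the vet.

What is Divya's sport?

chess

With clues 1–2, judo is impossible for Divya's sport.
With clues 1–3, archery is impossible for Divya's sport.
With clues 1–4, cycling is impossible for Divya's sport.
With clues 1–5, soccer is impossible for Divya's sport.
That leaves chess.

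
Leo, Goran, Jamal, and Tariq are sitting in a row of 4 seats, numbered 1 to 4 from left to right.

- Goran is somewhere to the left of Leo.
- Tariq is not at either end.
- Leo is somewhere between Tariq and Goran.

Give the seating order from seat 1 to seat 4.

From clue 1: Leo is in {2,3,4}.
From clues 1–2: Tariq is in {2,3}.
From clues 1–3: Goran → seat 1, Leo → seat 2, Tariq → seat 3, Jamal → seat 4.

Goran, Leo, Tariq, Jamal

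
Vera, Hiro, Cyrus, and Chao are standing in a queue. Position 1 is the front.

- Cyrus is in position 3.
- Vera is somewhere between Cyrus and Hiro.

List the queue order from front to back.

Hiro, Vera, Cyrus, Chao

From clue 1: Cyrus → position 3.
From clues 1–2: Hiro → position 1, Vera → position 2, Chao → position 4.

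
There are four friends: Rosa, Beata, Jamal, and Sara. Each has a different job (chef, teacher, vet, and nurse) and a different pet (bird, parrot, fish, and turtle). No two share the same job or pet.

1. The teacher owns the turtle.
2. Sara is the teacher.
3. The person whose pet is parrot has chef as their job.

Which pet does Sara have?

turtle

With clues 1–2, bird, fish, and parrot are impossible for Sara's pet.
That leaves turtle.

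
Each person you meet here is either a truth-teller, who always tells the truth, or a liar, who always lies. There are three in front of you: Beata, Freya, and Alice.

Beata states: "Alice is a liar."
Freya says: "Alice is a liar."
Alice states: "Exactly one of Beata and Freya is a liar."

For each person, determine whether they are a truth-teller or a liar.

Consider Beata. Suppose Beata is a liar.
Then no assignment of the remaining roles makes every statement match its speaker's type — contradiction.
So Beata is a truth-teller.
Consider Freya. Suppose Freya is a liar.
Then no assignment of the remaining roles makes every statement match its speaker's type — contradiction.
So Freya is a truth-teller.
With that fixed, Alice's statement is false, so Alice is a liar.

Beata: truth-teller, Freya: truth-teller, Alice: liar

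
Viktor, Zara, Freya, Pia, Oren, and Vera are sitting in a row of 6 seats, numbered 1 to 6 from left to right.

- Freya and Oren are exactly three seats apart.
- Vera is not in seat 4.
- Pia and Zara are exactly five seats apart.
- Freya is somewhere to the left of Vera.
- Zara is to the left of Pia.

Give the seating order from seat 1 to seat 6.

From clues 1–2: Vera is in {1,2,3,5,6}.
From clues 1–3: Vera → seat 3, Viktor → seat 4.
From clues 1–4: Freya → seat 2, Oren → seat 5.
From clues 1–5: Zara → seat 1, Pia → seat 6.

Zara, Freya, Vera, Viktor, Oren, Pia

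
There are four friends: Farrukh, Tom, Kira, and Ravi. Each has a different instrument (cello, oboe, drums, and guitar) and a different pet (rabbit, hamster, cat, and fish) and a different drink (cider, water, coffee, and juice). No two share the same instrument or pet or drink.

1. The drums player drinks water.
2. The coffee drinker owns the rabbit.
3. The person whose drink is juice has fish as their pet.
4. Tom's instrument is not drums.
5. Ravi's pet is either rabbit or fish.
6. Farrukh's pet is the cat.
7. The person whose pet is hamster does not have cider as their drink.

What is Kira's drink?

With clues 1–7, cider, coffee, and juice are impossible for Kira's drink.
That leaves water.

water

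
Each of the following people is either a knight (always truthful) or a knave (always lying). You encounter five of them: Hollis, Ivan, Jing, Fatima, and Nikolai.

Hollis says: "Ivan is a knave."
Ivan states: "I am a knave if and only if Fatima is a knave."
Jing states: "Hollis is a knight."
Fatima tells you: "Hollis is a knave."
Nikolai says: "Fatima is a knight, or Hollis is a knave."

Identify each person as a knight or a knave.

Hollis: knave, Ivan: knight, Jing: knave, Fatima: knight, Nikolai: knight

Consider Hollis. Suppose Hollis is a knight.
Then no assignment of the remaining roles makes every statement match its speaker's type — contradiction.
So Hollis is a knave.
With that fixed, Jing's statement is false, so Jing is a knave.
With that fixed, Fatima's statement is true, so Fatima is a knight.
With that fixed, Nikolai's statement is true, so Nikolai is a knight.
Consider Ivan. Suppose Ivan is a knave.
Then Hollis's statement comes out true, contradicting Hollis being a knave.
So Ivan is a knight.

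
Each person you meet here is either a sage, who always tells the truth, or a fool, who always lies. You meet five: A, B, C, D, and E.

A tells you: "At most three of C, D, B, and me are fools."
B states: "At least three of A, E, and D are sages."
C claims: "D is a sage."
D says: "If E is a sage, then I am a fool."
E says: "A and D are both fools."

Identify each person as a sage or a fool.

Consider A. Suppose A is a fool.
Then no assignment of the remaining roles makes every statement match its speaker's type — contradiction.
So A is a sage.
With that fixed, E's statement is false, so E is a fool.
With that fixed, B's statement is false, so B is a fool.
With that fixed, D's statement is true, so D is a sage.
With that fixed, C's statement is true, so C is a sage.

A: sage, B: fool, C: sage, D: sage, E: fool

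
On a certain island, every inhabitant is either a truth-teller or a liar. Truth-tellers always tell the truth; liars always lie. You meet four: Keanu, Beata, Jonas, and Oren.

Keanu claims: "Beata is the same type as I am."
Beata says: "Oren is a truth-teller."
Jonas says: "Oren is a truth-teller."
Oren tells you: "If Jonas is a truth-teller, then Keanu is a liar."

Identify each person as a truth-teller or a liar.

Keanu: liar, Beata: truth-teller, Jonas: truth-teller, Oren: truth-teller

Consider Keanu. Suppose Keanu is a truth-teller.
Then no assignment of the remaining roles makes every statement match its speaker's type — contradiction.
So Keanu is a liar.
With that fixed, Oren's statement is true, so Oren is a truth-teller.
With that fixed, Beata's statement is true, so Beata is a truth-teller.
With that fixed, Jonas's statement is true, so Jonas is a truth-teller.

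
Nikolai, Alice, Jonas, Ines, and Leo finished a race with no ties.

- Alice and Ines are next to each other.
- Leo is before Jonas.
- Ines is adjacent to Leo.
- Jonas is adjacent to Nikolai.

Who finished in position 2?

With clues 1–3, Jonas and Nikolai are ruled out for place 2.
With clues 1–4, Alice and Leo are ruled out for place 2.
So place 2 is Ines.

Ines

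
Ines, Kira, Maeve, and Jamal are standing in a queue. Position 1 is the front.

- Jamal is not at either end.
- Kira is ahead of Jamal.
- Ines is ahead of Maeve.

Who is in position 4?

With clue 1, Jamal is ruled out for position 4.
With clues 1–2, Kira is ruled out for position 4.
With clues 1–3, Ines is ruled out for position 4.
So position 4 is Maeve.

Maeve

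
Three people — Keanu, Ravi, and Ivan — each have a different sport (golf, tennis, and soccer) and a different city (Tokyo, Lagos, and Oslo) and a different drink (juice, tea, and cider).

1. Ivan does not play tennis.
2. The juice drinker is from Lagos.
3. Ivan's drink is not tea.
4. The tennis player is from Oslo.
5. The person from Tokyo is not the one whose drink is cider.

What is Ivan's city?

Lagos

With clues 1–4, Oslo is impossible for Ivan's city.
With clues 1–5, Tokyo is impossible for Ivan's city.
That leaves Lagos.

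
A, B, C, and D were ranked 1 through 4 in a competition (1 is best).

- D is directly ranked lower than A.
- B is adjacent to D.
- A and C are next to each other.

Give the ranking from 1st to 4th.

From clue 1: A is in {1,2,3}.
From clues 1–2: A is in {1,2}.
From clues 1–3: C → rank 1, A → rank 2, D → rank 3, B → rank 4.

C, A, D, B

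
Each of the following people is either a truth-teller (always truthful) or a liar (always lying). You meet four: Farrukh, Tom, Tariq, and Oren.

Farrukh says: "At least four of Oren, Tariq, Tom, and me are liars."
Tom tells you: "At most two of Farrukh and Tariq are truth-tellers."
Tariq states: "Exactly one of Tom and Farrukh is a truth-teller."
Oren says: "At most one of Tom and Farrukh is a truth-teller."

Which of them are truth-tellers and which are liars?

Regardless of anyone's role, Tom's statement is true, so Tom is a truth-teller.
With that fixed, Farrukh's statement is false, so Farrukh is a liar.
With that fixed, Tariq's statement is true, so Tariq is a truth-teller.
With that fixed, Oren's statement is true, so Oren is a truth-teller.

Farrukh: liar, Tom: truth-teller, Tariq: truth-teller, Oren: truth-teller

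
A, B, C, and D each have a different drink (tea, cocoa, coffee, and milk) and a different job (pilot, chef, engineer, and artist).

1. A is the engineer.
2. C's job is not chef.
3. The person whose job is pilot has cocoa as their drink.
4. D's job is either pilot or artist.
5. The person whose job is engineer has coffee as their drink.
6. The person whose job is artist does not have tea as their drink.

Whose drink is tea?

B

With clues 1–5, A is impossible for the one with drink tea.
With clues 1–6, C and D are impossible for the one with drink tea.
That leaves B.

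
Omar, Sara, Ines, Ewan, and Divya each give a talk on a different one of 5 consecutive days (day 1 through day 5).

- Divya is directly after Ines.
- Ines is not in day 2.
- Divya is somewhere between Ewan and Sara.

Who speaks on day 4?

With clues 1–3, Ewan, Ines, Omar, and Sara are ruled out for day 4.
So day 4 is Divya.

Divya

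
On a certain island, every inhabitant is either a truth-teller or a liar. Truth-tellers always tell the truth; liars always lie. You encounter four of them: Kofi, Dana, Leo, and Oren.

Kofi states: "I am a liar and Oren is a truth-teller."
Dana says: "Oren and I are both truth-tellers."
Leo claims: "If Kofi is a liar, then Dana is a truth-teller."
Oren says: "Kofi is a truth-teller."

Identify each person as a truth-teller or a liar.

Consider Kofi. Suppose Kofi is a truth-teller.
Then Kofi's own statement would have to be true, but it can't be — contradiction.
So Kofi is a liar.
With that fixed, Oren's statement is false, so Oren is a liar.
With that fixed, Dana's statement is false, so Dana is a liar.
With that fixed, Leo's statement is false, so Leo is a liar.

Kofi: liar, Dana: liar, Leo: liar, Oren: liar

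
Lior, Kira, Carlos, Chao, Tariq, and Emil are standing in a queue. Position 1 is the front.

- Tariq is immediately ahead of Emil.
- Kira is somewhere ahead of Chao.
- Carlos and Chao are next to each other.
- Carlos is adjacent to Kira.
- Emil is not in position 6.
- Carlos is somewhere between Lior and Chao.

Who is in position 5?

With clues 1–3, Kira and Lior are ruled out for position 5.
With clues 1–5, Tariq is ruled out for position 5.
With clues 1–6, Chao and Emil are ruled out for position 5.
So position 5 is Carlos.

Carlos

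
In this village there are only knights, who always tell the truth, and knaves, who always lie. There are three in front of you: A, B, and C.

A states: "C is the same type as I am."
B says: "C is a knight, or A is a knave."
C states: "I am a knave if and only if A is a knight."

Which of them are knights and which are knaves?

A: knave, B: knight, C: knight

Consider A. Suppose A is a knight.
Then whichever role C has, C's statement has the wrong truth value — contradiction.
So A is a knave.
With that fixed, B's statement is true, so B is a knight.
Consider C. Suppose C is a knave.
Then A's statement comes out true, contradicting A being a knave.
So C is a knight.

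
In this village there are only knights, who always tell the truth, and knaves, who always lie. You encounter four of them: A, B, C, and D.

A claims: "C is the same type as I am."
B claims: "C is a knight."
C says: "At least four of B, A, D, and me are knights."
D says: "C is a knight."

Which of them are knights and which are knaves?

Consider A. Suppose A is a knave.
Then no assignment of the remaining roles makes every statement match its speaker's type — contradiction.
So A is a knight.
Consider B. Suppose B is a knave.
Then no assignment of the remaining roles makes every statement match its speaker's type — contradiction.
So B is a knight.
Consider C. Suppose C is a knave.
Then A's statement comes out false, contradicting A being a knight.
So C is a knight.
With that fixed, D's statement is true, so D is a knight.

A: knight, B: knight, C: knight, D: knight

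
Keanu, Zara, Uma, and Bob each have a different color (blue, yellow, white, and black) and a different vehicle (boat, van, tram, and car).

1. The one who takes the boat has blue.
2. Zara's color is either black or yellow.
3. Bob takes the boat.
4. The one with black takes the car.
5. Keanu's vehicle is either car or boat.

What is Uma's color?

With clues 1–3, blue is impossible for Uma's color.
With clues 1–5, black and yellow are impossible for Uma's color.
That leaves white.

white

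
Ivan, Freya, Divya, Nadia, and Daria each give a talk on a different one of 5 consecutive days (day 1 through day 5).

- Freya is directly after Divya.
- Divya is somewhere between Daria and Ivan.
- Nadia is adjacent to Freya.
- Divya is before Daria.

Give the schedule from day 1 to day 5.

Ivan, Divya, Freya, Nadia, Daria

From clue 1: Freya is in {2,3,4,5}.
From clues 1–2: Freya is in {3,4}.
From clues 1–3: Divya → day 2, Freya → day 3, Nadia → day 4.
From clues 1–4: Ivan → day 1, Daria → day 5.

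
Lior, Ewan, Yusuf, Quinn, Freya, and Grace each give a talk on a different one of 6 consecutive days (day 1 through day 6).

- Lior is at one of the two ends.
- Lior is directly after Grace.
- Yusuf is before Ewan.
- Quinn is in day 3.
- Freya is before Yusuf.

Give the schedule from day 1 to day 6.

Freya, Yusuf, Quinn, Ewan, Grace, Lior

From clue 1: Lior is in {1,6}.
From clues 1–2: Grace → day 5, Lior → day 6.
From clues 1–3: Ewan is in {2,3,4}.
From clues 1–4: Quinn → day 3.
From clues 1–5: Freya → day 1, Yusuf → day 2, Ewan → day 4.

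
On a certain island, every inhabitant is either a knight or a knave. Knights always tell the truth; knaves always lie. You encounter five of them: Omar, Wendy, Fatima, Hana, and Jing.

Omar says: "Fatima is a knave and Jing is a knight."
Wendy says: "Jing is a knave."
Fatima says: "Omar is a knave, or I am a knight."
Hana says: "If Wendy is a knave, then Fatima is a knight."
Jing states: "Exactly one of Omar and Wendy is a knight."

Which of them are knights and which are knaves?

Consider Omar. Suppose Omar is a knave.
Then no assignment of the remaining roles makes every statement match its speaker's type — contradiction.
So Omar is a knight.
Consider Wendy. Suppose Wendy is a knight.
Then no assignment of the remaining roles makes every statement match its speaker's type — contradiction.
So Wendy is a knave.
With that fixed, Jing's statement is true, so Jing is a knight.
Consider Fatima. Suppose Fatima is a knight.
Then Omar's statement comes out false, contradicting Omar being a knight.
So Fatima is a knave.
With that fixed, Hana's statement is false, so Hana is a knave.

Omar: knight, Wendy: knave, Fatima: knave, Hana: knave, Jing: knight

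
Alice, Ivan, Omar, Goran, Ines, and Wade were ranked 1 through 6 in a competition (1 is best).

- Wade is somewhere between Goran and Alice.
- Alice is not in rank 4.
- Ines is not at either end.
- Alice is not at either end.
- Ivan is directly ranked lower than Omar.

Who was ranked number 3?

With clues 1–5, Goran, Ines, Ivan, Omar, and Wade are ruled out for rank 3.
So rank 3 is Alice.

Alice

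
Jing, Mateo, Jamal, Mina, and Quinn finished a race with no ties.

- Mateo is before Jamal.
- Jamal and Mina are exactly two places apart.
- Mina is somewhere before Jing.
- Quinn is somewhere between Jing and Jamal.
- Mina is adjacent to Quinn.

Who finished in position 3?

Quinn

With clues 1–4, Jing, Mateo, and Mina are ruled out for place 3.
With clues 1–5, Jamal is ruled out for place 3.
So place 3 is Quinn.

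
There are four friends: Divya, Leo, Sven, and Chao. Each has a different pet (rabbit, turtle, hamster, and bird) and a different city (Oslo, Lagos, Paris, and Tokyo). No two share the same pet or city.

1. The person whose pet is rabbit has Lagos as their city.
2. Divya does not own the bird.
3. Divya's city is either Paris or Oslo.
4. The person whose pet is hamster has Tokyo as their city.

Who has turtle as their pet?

Divya

With clues 1–4, Chao, Leo, and Sven are impossible for the one with pet turtle.
That leaves Divya.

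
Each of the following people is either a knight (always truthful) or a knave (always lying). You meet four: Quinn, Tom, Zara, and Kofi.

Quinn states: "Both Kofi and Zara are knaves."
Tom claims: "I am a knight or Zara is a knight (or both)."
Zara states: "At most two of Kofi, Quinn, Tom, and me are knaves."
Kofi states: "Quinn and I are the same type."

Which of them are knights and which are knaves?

Quinn: knight, Tom: knave, Zara: knave, Kofi: knave

Consider Quinn. Suppose Quinn is a knave.
Then whichever role Kofi has, Kofi's statement has the wrong truth value — contradiction.
So Quinn is a knight.
Consider Tom. Suppose Tom is a knight.
Then no assignment of the remaining roles makes every statement match its speaker's type — contradiction.
So Tom is a knave.
Consider Zara. Suppose Zara is a knight.
Then Quinn's statement comes out false, contradicting Quinn being a knight.
So Zara is a knave.
Consider Kofi. Suppose Kofi is a knight.
Then Quinn's statement comes out false, contradicting Quinn being a knight.
So Kofi is a knave.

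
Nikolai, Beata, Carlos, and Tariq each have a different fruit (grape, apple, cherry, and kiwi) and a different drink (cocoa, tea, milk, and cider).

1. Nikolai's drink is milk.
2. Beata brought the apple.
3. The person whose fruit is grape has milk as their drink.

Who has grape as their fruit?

With clues 1–2, Beata is impossible for the one with fruit grape.
With clues 1–3, Carlos and Tariq are impossible for the one with fruit grape.
That leaves Nikolai.

Nikolai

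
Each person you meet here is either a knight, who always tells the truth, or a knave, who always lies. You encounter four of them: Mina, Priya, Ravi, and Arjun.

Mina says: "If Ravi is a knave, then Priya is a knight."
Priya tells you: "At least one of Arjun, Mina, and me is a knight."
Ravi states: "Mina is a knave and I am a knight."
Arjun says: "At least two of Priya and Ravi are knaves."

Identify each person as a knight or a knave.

Mina: knight, Priya: knight, Ravi: knave, Arjun: knave

Consider Mina. Suppose Mina is a knave.
Then no assignment of the remaining roles makes every statement match its speaker's type — contradiction.
So Mina is a knight.
With that fixed, Priya's statement is true, so Priya is a knight.
With that fixed, Ravi's statement is false, so Ravi is a knave.
With that fixed, Arjun's statement is false, so Arjun is a knave.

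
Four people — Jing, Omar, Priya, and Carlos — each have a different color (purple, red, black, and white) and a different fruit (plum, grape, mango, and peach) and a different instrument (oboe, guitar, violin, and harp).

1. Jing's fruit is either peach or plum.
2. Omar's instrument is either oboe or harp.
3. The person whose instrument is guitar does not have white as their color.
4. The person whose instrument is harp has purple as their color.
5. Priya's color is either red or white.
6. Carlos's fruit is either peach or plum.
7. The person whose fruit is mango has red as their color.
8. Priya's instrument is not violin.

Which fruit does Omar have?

With clues 1–6, peach and plum are impossible for Omar's fruit.
With clues 1–8, mango is impossible for Omar's fruit.
That leaves grape.

grape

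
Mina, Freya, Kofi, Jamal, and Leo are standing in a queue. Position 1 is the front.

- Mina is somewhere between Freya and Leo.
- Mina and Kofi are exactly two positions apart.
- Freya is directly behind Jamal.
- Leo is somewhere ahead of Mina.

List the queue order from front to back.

From clue 1: Mina is in {2,3,4}.
From clues 1–3: Mina → position 3.
From clues 1–4: Kofi → position 1, Leo → position 2, Jamal → position 4, Freya → position 5.

Kofi, Leo, Mina, Jamal, Freya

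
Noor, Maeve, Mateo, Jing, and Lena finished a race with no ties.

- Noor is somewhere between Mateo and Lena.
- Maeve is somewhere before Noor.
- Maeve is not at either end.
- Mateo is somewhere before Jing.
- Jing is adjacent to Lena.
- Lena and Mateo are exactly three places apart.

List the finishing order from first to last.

From clue 1: Noor is in {2,3,4}.
From clues 1–2: Noor is in {3,4}.
From clues 1–5: Mateo → place 1, Maeve → place 2, Noor → place 3.
From clues 1–6: Lena → place 4, Jing → place 5.

Mateo, Maeve, Noor, Lena, Jing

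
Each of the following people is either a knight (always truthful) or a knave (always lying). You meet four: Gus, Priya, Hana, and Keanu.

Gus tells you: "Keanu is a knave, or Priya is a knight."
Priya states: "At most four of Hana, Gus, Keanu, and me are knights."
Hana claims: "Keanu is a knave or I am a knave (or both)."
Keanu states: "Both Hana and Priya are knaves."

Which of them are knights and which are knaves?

Regardless of anyone's role, Priya's statement is true, so Priya is a knight.
With that fixed, Keanu's statement is false, so Keanu is a knave.
With that fixed, Gus's statement is true, so Gus is a knight.
With that fixed, Hana's statement is true, so Hana is a knight.

Gus: knight, Priya: knight, Hana: knight, Keanu: knave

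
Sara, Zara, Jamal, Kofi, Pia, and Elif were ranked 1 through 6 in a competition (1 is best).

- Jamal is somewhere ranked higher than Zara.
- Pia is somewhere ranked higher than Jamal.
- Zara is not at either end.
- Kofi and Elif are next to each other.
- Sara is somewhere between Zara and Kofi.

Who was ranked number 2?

Jamal

With clues 1–2, Zara is ruled out for rank 2.
With clues 1–5, Elif, Kofi, Pia, and Sara are ruled out for rank 2.
So rank 2 is Jamal.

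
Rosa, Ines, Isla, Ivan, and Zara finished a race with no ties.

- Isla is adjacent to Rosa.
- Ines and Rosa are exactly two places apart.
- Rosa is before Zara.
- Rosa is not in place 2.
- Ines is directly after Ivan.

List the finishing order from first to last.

Ivan, Ines, Isla, Rosa, Zara

From clues 1–3: Zara is in {3,4,5}.
From clues 1–4: Zara is in {4,5}.
From clues 1–5: Ivan → place 1, Ines → place 2, Isla → place 3, Rosa → place 4, Zara → place 5.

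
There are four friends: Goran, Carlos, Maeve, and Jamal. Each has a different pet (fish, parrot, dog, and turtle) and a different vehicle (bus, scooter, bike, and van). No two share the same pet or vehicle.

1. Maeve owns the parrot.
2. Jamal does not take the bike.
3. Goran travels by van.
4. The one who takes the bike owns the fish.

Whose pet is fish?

Clue 1 rules out Maeve for the one with pet fish.
With clues 1–4, Goran and Jamal are impossible for the one with pet fish.
That leaves Carlos.

Carlos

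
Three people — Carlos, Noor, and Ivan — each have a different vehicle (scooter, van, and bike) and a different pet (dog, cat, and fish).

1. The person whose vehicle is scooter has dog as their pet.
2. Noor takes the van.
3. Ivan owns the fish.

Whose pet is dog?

With clues 1–2, Noor is impossible for the one with pet dog.
With clues 1–3, Ivan is impossible for the one with pet dog.
That leaves Carlos.

Carlos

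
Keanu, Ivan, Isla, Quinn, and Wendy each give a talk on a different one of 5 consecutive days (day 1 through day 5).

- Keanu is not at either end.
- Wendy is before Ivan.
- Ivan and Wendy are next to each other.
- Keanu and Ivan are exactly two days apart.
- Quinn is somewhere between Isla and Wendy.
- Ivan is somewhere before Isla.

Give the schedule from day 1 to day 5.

Wendy, Ivan, Quinn, Keanu, Isla

From clue 1: Keanu is in {2,3,4}.
From clues 1–5: Keanu is in {3,4}.
From clues 1–6: Wendy → day 1, Ivan → day 2, Quinn → day 3, Keanu → day 4, Isla → day 5.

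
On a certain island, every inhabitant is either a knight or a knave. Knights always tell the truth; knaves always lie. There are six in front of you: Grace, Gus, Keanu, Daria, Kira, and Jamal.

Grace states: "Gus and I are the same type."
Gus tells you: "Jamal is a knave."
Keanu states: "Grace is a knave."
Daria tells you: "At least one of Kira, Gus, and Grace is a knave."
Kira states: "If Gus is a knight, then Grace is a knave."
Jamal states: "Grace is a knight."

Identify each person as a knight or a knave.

Consider Grace. Suppose Grace is a knight.
Then no assignment of the remaining roles makes every statement match its speaker's type — contradiction.
So Grace is a knave.
With that fixed, Keanu's statement is true, so Keanu is a knight.
With that fixed, Daria's statement is true, so Daria is a knight.
With that fixed, Kira's statement is true, so Kira is a knight.
With that fixed, Jamal's statement is false, so Jamal is a knave.
With that fixed, Gus's statement is true, so Gus is a knight.

Grace: knave, Gus: knight, Keanu: knight, Daria: knight, Kira: knight, Jamal: knave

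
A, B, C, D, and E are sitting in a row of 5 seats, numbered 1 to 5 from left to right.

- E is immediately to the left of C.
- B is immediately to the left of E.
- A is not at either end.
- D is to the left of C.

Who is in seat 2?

With clues 1–2, C is ruled out for seat 2.
With clues 1–3, B and D are ruled out for seat 2.
With clues 1–4, E is ruled out for seat 2.
So seat 2 is A.

A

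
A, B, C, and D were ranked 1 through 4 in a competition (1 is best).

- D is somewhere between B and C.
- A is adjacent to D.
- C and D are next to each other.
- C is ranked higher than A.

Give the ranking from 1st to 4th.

From clue 1: D is in {2,3}.
From clues 1–2: A is in {2,3}.
From clues 1–4: C → rank 1, D → rank 2, A → rank 3, B → rank 4.

C, D, A, B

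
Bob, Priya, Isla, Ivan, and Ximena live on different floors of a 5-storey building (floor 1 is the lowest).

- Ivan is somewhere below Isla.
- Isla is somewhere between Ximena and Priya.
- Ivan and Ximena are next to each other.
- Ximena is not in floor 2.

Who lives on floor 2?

Ivan

With clues 1–2, Isla is ruled out for floor 2.
With clues 1–3, Bob and Priya are ruled out for floor 2.
With clues 1–4, Ximena is ruled out for floor 2.
So floor 2 is Ivan.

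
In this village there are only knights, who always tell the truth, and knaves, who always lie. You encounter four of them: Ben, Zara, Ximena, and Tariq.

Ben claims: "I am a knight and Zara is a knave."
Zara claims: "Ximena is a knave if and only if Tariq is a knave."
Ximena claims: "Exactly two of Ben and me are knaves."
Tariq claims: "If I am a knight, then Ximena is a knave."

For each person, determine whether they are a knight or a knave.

Consider Ben. Suppose Ben is a knave.
Then whichever role Ximena has, Ximena's statement has the wrong truth value — contradiction.
So Ben is a knight.
With that fixed, Ximena's statement is false, so Ximena is a knave.
With that fixed, Tariq's statement is true, so Tariq is a knight.
With that fixed, Zara's statement is false, so Zara is a knave.

Ben: knight, Zara: knave, Ximena: knave, Tariq: knight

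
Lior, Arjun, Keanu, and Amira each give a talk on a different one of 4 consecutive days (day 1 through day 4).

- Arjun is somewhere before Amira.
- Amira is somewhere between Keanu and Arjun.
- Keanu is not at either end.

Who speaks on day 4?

Lior

With clue 1, Arjun is ruled out for day 4.
With clues 1–2, Amira is ruled out for day 4.
With clues 1–3, Keanu is ruled out for day 4.
So day 4 is Lior.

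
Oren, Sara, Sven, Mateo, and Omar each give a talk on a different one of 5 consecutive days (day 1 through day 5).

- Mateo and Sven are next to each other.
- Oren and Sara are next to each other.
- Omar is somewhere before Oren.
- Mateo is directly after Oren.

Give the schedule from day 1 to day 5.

Omar, Sara, Oren, Mateo, Sven

From clues 1–2: Omar is in {1,3,5}.
From clues 1–3: Omar is in {1,3}.
From clues 1–4: Omar → day 1, Sara → day 2, Oren → day 3, Mateo → day 4, Sven → day 5.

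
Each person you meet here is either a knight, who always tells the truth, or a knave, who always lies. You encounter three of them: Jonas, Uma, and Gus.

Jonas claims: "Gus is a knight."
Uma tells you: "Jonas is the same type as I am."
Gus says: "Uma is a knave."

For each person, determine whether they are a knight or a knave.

Jonas: knight, Uma: knave, Gus: knight

Consider Jonas. Suppose Jonas is a knave.
Then whichever role Uma has, Uma's statement has the wrong truth value — contradiction.
So Jonas is a knight.
Consider Uma. Suppose Uma is a knight.
Then no assignment of the remaining roles makes every statement match its speaker's type — contradiction.
So Uma is a knave.
With that fixed, Gus's statement is true, so Gus is a knight.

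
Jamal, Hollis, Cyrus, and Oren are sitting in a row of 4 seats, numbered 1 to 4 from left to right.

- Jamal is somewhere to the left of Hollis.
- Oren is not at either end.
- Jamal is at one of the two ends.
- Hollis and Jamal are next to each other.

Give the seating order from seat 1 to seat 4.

From clue 1: Jamal is in {1,2,3}.
From clues 1–2: Oren is in {2,3}.
From clues 1–3: Jamal → seat 1.
From clues 1–4: Hollis → seat 2, Oren → seat 3, Cyrus → seat 4.

Jamal, Hollis, Oren, Cyrus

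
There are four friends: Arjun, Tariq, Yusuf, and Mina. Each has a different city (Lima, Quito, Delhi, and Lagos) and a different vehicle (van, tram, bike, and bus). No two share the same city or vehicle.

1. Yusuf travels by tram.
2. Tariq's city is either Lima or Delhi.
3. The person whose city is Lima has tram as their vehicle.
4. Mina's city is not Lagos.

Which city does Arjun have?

With clues 1–3, Delhi and Lima are impossible for Arjun's city.
With clues 1–4, Quito is impossible for Arjun's city.
That leaves Lagos.

Lagos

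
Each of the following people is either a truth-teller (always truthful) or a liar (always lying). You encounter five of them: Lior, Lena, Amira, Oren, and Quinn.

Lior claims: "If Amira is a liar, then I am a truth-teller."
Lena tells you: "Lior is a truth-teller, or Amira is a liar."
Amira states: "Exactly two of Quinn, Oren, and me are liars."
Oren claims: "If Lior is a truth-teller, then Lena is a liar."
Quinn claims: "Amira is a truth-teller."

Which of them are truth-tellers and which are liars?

Consider Lior. Suppose Lior is a liar.
Then no assignment of the remaining roles makes every statement match its speaker's type — contradiction.
So Lior is a truth-teller.
With that fixed, Lena's statement is true, so Lena is a truth-teller.
With that fixed, Oren's statement is false, so Oren is a liar.
Consider Amira. Suppose Amira is a truth-teller.
Then no assignment of the remaining roles makes every statement match its speaker's type — contradiction.
So Amira is a liar.
With that fixed, Quinn's statement is false, so Quinn is a liar.

Lior: truth-teller, Lena: truth-teller, Amira: liar, Oren: liar, Quinn: liar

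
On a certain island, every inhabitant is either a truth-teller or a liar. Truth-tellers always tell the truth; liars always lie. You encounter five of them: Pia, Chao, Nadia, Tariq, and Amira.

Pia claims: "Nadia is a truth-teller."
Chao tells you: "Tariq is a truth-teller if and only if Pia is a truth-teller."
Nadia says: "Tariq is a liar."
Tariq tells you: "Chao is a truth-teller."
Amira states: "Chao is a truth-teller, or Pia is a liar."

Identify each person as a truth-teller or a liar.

Consider Pia. Suppose Pia is a liar.
Then no assignment of the remaining roles makes every statement match its speaker's type — contradiction.
So Pia is a truth-teller.
Consider Chao. Suppose Chao is a truth-teller.
Then no assignment of the remaining roles makes every statement match its speaker's type — contradiction.
So Chao is a liar.
With that fixed, Tariq's statement is false, so Tariq is a liar.
With that fixed, Amira's statement is false, so Amira is a liar.
With that fixed, Nadia's statement is true, so Nadia is a truth-teller.

Pia: truth-teller, Chao: liar, Nadia: truth-teller, Tariq: liar, Amira: liar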